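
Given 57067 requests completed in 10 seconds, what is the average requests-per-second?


Formula: throughput = requests / seconds
throughput = 57067 / 10
throughput = 5706.7 requests/second

5706.7 requests/second


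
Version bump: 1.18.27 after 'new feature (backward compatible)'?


Current: 1.18.27
Change category: 'new feature (backward compatible)' → minor bump
SemVer rule: minor bump → increment MINOR, reset PATCH to 0 (MAJOR unchanged)
New: 1.19.0

1.19.0


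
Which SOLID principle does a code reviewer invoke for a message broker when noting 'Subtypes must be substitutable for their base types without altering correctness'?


This describes the Liskov Substitution Principle (LSP)

Liskov Substitution Principle (LSP)


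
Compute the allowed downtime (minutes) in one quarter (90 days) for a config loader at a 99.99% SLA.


Formula: allowed downtime = period * (100 - SLA) / 100
Period (quarter (90 days)) = 129600 minutes
Unavailability fraction = (100 - 99.99) / 100
Allowed downtime = 129600 * (100 - 99.99) / 100
Allowed downtime = 12.96 minutes

12.96 minutes


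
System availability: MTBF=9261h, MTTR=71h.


Availability = MTBF / (MTBF + MTTR)
Availability = 9261 / (9261 + 71)
Availability = 9261 / 9332
Availability = 99.2392%

99.2392%


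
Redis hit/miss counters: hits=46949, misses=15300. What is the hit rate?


Formula: hit rate = hits / (hits + misses) * 100
hit rate = 46949 / (46949 + 15300) * 100
hit rate = 46949 / 62249 * 100
hit rate = 75.42%

75.42%


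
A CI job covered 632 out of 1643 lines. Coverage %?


Coverage = covered / total * 100
Coverage = 632 / 1643 * 100
Coverage = 38.47%

38.47%


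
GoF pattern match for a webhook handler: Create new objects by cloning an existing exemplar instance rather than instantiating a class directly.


This matches the Prototype pattern

Prototype


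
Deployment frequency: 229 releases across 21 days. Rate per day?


Formula: deployments per day = releases / days
= 229 / 21
= 10.905 deploys/day
(equivalently, 76.33 deploys/week)

10.905 deploys/day


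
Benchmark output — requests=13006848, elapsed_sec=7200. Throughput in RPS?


Formula: throughput = requests / seconds
throughput = 13006848 / 7200
throughput = 1806.51 requests/second

1806.51 requests/second


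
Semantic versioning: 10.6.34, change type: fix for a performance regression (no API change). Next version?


Current: 10.6.34
Change category: 'fix for a performance regression (no API change)' → patch bump
SemVer rule: patch bump → increment PATCH (MAJOR and MINOR unchanged)
New: 10.6.35

10.6.35


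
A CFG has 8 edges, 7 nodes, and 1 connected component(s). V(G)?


Formula: V(G) = E - N + 2P
V(G) = 8 - 7 + 2*1
V(G) = 1 + 2
V(G) = 3

3


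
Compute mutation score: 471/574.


Mutation score = killed / total * 100
Mutation score = 471 / 574 * 100
Mutation score = 82.06%

82.06%


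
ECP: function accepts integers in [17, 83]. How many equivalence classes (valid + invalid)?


Valid range: [17, 83]
Class 1: x < 17 — invalid
Class 2: 17 ≤ x ≤ 83 — valid
Class 3: x > 83 — invalid
Total equivalence classes: 3

3 equivalence classes


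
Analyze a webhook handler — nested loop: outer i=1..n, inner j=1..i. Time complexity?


Reasoning: triangle: n(n+1)/2 ~ n^2/2
Complexity: O(n^2)

O(n^2)


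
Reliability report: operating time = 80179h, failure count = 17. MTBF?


Formula: MTBF = Total operating time / Number of failures
MTBF = 80179 / 17
MTBF = 4716.41 hours

4716.41 hours


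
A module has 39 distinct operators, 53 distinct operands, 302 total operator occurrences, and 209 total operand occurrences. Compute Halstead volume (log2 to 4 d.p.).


Formula: V = N * log2(η), where N = N1 + N2 and η = η1 + η2
η = 39 + 53 = 92
N = 302 + 209 = 511
log2(92) ≈ 6.5236
V = 511 * 6.5236 = 3333.56

3333.56


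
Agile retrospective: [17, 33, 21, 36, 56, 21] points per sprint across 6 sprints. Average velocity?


Formula: Avg velocity = Total points / Number of sprints
Points: [17, 33, 21, 36, 56, 21]
Sum = 17 + 33 + 21 + 36 + 56 + 21 = 184
Avg velocity = 184 / 6 = 30.67 points/sprint

30.67 points/sprint


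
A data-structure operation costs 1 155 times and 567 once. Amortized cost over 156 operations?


Formula: Amortized cost = Total cost / Operations
Total cost = (155 * 1) + (1 * 567)
Total cost = 155 + 567 = 722
Amortized = 722 / 156 = 4.6282

4.6282


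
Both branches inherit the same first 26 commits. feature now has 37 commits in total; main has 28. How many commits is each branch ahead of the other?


Common ancestor: commit #26
feature commits after divergence: 37 - 26 = 11
main commits after divergence: 28 - 26 = 2
feature is 11 commits ahead of main
main is 2 commits ahead of feature

feature ahead: 11, main ahead: 2


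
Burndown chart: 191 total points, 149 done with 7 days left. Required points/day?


Formula: Required rate = Remaining points / Days left
Remaining = 191 - 149 = 42 points
Required rate = 42 / 7 = 6.0 points/day

6.0 points/day


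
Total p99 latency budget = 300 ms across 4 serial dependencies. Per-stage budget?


Formula: per_stage = total_budget / stages
per_stage = 300 / 4
per_stage = 75.0 ms

75.0 ms


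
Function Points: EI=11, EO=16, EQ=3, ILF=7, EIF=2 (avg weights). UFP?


UFP = EI*4 + EO*5 + EQ*4 + ILF*10 + EIF*7
UFP = 11*4 + 16*5 + 3*4 + 7*10 + 2*7
UFP = 44 + 80 + 12 + 70 + 14
UFP = 220

220


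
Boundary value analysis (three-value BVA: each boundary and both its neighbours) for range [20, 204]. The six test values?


Range: [20, 204]
Boundaries: just below min, min, min+1, max-1, max, just above max
Values: [19, 20, 21, 203, 204, 205]

[19, 20, 21, 203, 204, 205]


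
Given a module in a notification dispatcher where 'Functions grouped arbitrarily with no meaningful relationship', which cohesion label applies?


Reasoning: Worst: random grouping
Type: Coincidental cohesion

Coincidental cohesion


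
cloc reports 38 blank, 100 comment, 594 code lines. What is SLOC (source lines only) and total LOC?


Total LOC = blank + comment + code
Total LOC = 38 + 100 + 594 = 732
SLOC (source only) = code = 594

Total LOC: 732, SLOC: 594


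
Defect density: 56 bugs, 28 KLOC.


Defect density = defects / KLOC
Defect density = 56 / 28
Defect density = 2.0 defects/KLOC

2.0 defects/KLOC


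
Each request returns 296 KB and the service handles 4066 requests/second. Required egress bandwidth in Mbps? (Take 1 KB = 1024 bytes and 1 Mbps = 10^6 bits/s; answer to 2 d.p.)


Formula: Mbps = payload_bytes * RPS * 8 / 1e6
Payload per request = 296 KB = 296 * 1024 = 303104 bytes
Total bytes/sec = 303104 * 4066 = 1232420864
Total bits/sec = 1232420864 * 8 = 9859366912
Mbps = 9859366912 / 1e6 = 9859.37

9859.37 Mbps


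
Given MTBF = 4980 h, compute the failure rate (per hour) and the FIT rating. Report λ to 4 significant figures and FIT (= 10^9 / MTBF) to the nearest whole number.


Formula: λ = 1 / MTBF; FIT = λ × 1e9 = 1e9 / MTBF
λ = 1 / 4980 ≈ 2.008e-04 failures/hour
FIT = 1e9 / 4980 ≈ 200803 failures per 1e9 hours (nearest whole number)

λ = 2.008e-04 /h, FIT = 200803


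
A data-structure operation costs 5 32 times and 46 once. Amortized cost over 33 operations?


Formula: Amortized cost = Total cost / Operations
Total cost = (32 * 5) + (1 * 46)
Total cost = 160 + 46 = 206
Amortized = 206 / 33 = 6.2424

6.2424


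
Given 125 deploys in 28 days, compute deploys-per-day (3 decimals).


Formula: deployments per day = releases / days
= 125 / 28
= 4.464 deploys/day
(equivalently, 31.25 deploys/week)

4.464 deploys/day


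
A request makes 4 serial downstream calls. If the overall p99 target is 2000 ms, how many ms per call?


Formula: per_stage = total_budget / stages
per_stage = 2000 / 4
per_stage = 500.0 ms

500.0 ms


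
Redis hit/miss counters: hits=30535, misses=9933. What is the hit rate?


Formula: hit rate = hits / (hits + misses) * 100
hit rate = 30535 / (30535 + 9933) * 100
hit rate = 30535 / 40468 * 100
hit rate = 75.45%

75.45%


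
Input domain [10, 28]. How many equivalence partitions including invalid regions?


Valid range: [10, 28]
Class 1: x < 10 — invalid
Class 2: 10 ≤ x ≤ 28 — valid
Class 3: x > 28 — invalid
Total equivalence classes: 3

3 equivalence classes


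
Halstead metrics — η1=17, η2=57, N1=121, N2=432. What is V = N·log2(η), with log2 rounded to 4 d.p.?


Formula: V = N * log2(η), where N = N1 + N2 and η = η1 + η2
η = 17 + 57 = 74
N = 121 + 432 = 553
log2(74) ≈ 6.2095
V = 553 * 6.2095 = 3433.85

3433.85


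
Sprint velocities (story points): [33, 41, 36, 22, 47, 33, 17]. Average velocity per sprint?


Formula: Avg velocity = Total points / Number of sprints
Points: [33, 41, 36, 22, 47, 33, 17]
Sum = 33 + 41 + 36 + 22 + 47 + 33 + 17 = 229
Avg velocity = 229 / 7 = 32.71 points/sprint

32.71 points/sprint


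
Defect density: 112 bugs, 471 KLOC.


Defect density = defects / KLOC
Defect density = 112 / 471
Defect density = 0.238 defects/KLOC

0.238 defects/KLOC


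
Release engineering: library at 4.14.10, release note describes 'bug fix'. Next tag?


Current: 4.14.10
Change category: 'bug fix' → patch bump
SemVer rule: patch bump → increment PATCH (MAJOR and MINOR unchanged)
New: 4.14.11

4.14.11


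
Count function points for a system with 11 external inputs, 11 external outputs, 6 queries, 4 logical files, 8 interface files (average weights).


UFP = EI*4 + EO*5 + EQ*4 + ILF*10 + EIF*7
UFP = 11*4 + 11*5 + 6*4 + 4*10 + 8*7
UFP = 44 + 55 + 24 + 40 + 56
UFP = 219

219


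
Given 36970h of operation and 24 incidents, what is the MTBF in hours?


Formula: MTBF = Total operating time / Number of failures
MTBF = 36970 / 24
MTBF = 1540.42 hours

1540.42 hours


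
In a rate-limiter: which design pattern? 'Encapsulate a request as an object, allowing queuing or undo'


This matches the Command pattern

Command


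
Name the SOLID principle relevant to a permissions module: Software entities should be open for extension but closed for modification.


This describes the Open/Closed Principle (OCP)

Open/Closed Principle (OCP)


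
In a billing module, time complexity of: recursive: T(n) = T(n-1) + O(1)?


Reasoning: linear recursion with constant work per frame
Complexity: O(n)

O(n)


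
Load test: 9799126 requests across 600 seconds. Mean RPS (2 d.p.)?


Formula: throughput = requests / seconds
throughput = 9799126 / 600
throughput = 16331.88 requests/second

16331.88 requests/second


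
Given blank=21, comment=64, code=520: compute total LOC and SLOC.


Total LOC = blank + comment + code
Total LOC = 21 + 64 + 520 = 605
SLOC (source only) = code = 520

Total LOC: 605, SLOC: 520


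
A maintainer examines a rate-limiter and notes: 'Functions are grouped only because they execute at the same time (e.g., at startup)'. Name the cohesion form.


Reasoning: Related by timing only
Type: Temporal cohesion

Temporal cohesion


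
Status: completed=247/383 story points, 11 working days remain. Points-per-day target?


Formula: Required rate = Remaining points / Days left
Remaining = 383 - 247 = 136 points
Required rate = 136 / 11 = 12.36 points/day

12.36 points/day


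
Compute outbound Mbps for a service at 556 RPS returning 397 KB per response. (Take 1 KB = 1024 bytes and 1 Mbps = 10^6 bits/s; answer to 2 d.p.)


Formula: Mbps = payload_bytes * RPS * 8 / 1e6
Payload per request = 397 KB = 397 * 1024 = 406528 bytes
Total bytes/sec = 406528 * 556 = 226029568
Total bits/sec = 226029568 * 8 = 1808236544
Mbps = 1808236544 / 1e6 = 1808.24

1808.24 Mbps


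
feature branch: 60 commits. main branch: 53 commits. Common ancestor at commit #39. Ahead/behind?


Common ancestor: commit #39
feature commits after divergence: 60 - 39 = 21
main commits after divergence: 53 - 39 = 14
feature is 21 commits ahead of main
main is 14 commits ahead of feature

feature ahead: 21, main ahead: 14


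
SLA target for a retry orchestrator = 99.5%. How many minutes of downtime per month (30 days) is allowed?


Formula: allowed downtime = period * (100 - SLA) / 100
Period (month (30 days)) = 43200 minutes
Unavailability fraction = (100 - 99.5) / 100
Allowed downtime = 43200 * (100 - 99.5) / 100
Allowed downtime = 216.0 minutes

216.0 minutes


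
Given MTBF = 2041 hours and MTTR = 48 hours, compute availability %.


Availability = MTBF / (MTBF + MTTR)
Availability = 2041 / (2041 + 48)
Availability = 2041 / 2089
Availability = 97.7022%

97.7022%


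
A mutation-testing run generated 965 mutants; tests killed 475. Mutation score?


Mutation score = killed / total * 100
Mutation score = 475 / 965 * 100
Mutation score = 49.22%

49.22%


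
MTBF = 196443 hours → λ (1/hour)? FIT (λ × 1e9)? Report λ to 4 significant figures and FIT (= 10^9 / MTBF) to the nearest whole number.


Formula: λ = 1 / MTBF; FIT = λ × 1e9 = 1e9 / MTBF
λ = 1 / 196443 ≈ 5.091e-06 failures/hour
FIT = 1e9 / 196443 ≈ 5091 failures per 1e9 hours (nearest whole number)

λ = 5.091e-06 /h, FIT = 5091


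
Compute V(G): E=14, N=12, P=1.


Formula: V(G) = E - N + 2P
V(G) = 14 - 12 + 2*1
V(G) = 2 + 2
V(G) = 4

4


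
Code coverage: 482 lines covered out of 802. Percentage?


Coverage = covered / total * 100
Coverage = 482 / 802 * 100
Coverage = 60.1%

60.1%


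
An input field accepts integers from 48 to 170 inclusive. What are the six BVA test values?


Range: [48, 170]
Boundaries: just below min, min, min+1, max-1, max, just above max
Values: [47, 48, 49, 169, 170, 171]

[47, 48, 49, 169, 170, 171]


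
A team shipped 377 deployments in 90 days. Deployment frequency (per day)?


Formula: deployments per day = releases / days
= 377 / 90
= 4.189 deploys/day
(equivalently, 29.32 deploys/week)

4.189 deploys/day


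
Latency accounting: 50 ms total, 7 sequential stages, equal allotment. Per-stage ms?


Formula: per_stage = total_budget / stages
per_stage = 50 / 7
per_stage = 7.14 ms

7.14 ms


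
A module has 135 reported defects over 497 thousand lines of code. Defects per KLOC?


Defect density = defects / KLOC
Defect density = 135 / 497
Defect density = 0.272 defects/KLOC

0.272 defects/KLOC


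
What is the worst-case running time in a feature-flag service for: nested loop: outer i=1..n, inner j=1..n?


Reasoning: n iterations times n iterations
Complexity: O(n^2)

O(n^2)


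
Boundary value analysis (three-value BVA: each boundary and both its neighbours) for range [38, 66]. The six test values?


Range: [38, 66]
Boundaries: just below min, min, min+1, max-1, max, just above max
Values: [37, 38, 39, 65, 66, 67]

[37, 38, 39, 65, 66, 67]


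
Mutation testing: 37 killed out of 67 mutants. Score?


Mutation score = killed / total * 100
Mutation score = 37 / 67 * 100
Mutation score = 55.22%

55.22%


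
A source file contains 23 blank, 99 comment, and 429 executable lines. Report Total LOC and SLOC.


Total LOC = blank + comment + code
Total LOC = 23 + 99 + 429 = 551
SLOC (source only) = code = 429

Total LOC: 551, SLOC: 429


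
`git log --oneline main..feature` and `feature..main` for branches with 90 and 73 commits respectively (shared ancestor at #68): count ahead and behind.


Common ancestor: commit #68
feature commits after divergence: 90 - 68 = 22
main commits after divergence: 73 - 68 = 5
feature is 22 commits ahead of main
main is 5 commits ahead of feature

feature ahead: 22, main ahead: 5


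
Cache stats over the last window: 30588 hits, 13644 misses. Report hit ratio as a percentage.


Formula: hit rate = hits / (hits + misses) * 100
hit rate = 30588 / (30588 + 13644) * 100
hit rate = 30588 / 44232 * 100
hit rate = 69.15%

69.15%


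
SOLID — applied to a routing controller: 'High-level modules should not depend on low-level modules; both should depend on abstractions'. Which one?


This describes the Dependency Inversion Principle (DIP)

Dependency Inversion Principle (DIP)


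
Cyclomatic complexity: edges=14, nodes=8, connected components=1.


Formula: V(G) = E - N + 2P
V(G) = 14 - 8 + 2*1
V(G) = 6 + 2
V(G) = 8

8


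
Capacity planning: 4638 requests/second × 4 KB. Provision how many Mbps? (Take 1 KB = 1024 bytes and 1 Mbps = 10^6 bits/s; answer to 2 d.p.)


Formula: Mbps = payload_bytes * RPS * 8 / 1e6
Payload per request = 4 KB = 4 * 1024 = 4096 bytes
Total bytes/sec = 4096 * 4638 = 18997248
Total bits/sec = 18997248 * 8 = 151977984
Mbps = 151977984 / 1e6 = 151.98

151.98 Mbps


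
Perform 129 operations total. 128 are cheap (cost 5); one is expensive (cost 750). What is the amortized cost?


Formula: Amortized cost = Total cost / Operations
Total cost = (128 * 5) + (1 * 750)
Total cost = 640 + 750 = 1390
Amortized = 1390 / 129 = 10.7752

10.7752


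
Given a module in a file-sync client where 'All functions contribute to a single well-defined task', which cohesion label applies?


Reasoning: Best: single purpose
Type: Functional cohesion

Functional cohesion


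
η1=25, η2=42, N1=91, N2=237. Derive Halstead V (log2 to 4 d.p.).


Formula: V = N * log2(η), where N = N1 + N2 and η = η1 + η2
η = 25 + 42 = 67
N = 91 + 237 = 328
log2(67) ≈ 6.0661
V = 328 * 6.0661 = 1989.68

1989.68


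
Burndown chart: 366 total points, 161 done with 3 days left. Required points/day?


Formula: Required rate = Remaining points / Days left
Remaining = 366 - 161 = 205 points
Required rate = 205 / 3 = 68.33 points/day

68.33 points/day


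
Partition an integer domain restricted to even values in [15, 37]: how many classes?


Constraint: even integers in [15, 37]
Class 1: x < 15 — out-of-range invalid
Class 2: x in [15,37] but odd — wrong type invalid
Class 3: x in [15,37] and even — valid
Class 4: x > 37 — out-of-range invalid
Total equivalence classes: 4

4 equivalence classes


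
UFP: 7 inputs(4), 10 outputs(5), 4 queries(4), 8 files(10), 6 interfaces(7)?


UFP = EI*4 + EO*5 + EQ*4 + ILF*10 + EIF*7
UFP = 7*4 + 10*5 + 4*4 + 8*10 + 6*7
UFP = 28 + 50 + 16 + 80 + 42
UFP = 216

216


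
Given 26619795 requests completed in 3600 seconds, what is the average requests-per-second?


Formula: throughput = requests / seconds
throughput = 26619795 / 3600
throughput = 7394.39 requests/second

7394.39 requests/second


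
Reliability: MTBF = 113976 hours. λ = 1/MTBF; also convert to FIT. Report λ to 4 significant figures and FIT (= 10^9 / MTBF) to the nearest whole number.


Formula: λ = 1 / MTBF; FIT = λ × 1e9 = 1e9 / MTBF
λ = 1 / 113976 ≈ 8.774e-06 failures/hour
FIT = 1e9 / 113976 ≈ 8774 failures per 1e9 hours (nearest whole number)

λ = 8.774e-06 /h, FIT = 8774


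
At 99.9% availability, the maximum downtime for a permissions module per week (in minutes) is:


Formula: allowed downtime = period * (100 - SLA) / 100
Period (week) = 10080 minutes
Unavailability fraction = (100 - 99.9) / 100
Allowed downtime = 10080 * (100 - 99.9) / 100
Allowed downtime = 10.08 minutes

10.08 minutes


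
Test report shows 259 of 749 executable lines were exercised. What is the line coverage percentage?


Coverage = covered / total * 100
Coverage = 259 / 749 * 100
Coverage = 34.58%

34.58%


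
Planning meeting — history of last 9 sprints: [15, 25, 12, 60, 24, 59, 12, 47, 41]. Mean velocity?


Formula: Avg velocity = Total points / Number of sprints
Points: [15, 25, 12, 60, 24, 59, 12, 47, 41]
Sum = 15 + 25 + 12 + 60 + 24 + 59 + 12 + 47 + 41 = 295
Avg velocity = 295 / 9 = 32.78 points/sprint

32.78 points/sprint


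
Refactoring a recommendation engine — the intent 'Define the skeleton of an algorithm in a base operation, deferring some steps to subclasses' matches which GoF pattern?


This matches the Template Method pattern

Template Method


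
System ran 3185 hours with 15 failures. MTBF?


Formula: MTBF = Total operating time / Number of failures
MTBF = 3185 / 15
MTBF = 212.33 hours

212.33 hours


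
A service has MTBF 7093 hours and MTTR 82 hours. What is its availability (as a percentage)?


Availability = MTBF / (MTBF + MTTR)
Availability = 7093 / (7093 + 82)
Availability = 7093 / 7175
Availability = 98.8571%

98.8571%


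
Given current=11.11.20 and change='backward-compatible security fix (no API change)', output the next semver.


Current: 11.11.20
Change category: 'backward-compatible security fix (no API change)' → patch bump
SemVer rule: patch bump → increment PATCH (MAJOR and MINOR unchanged)
New: 11.11.21

11.11.21


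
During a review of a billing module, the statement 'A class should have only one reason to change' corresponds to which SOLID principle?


This describes the Single Responsibility Principle (SRP)

Single Responsibility Principle (SRP)


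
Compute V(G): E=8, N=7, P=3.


Formula: V(G) = E - N + 2P
V(G) = 8 - 7 + 2*3
V(G) = 1 + 6
V(G) = 7

7


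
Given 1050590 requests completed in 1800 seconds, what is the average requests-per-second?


Formula: throughput = requests / seconds
throughput = 1050590 / 1800
throughput = 583.66 requests/second

583.66 requests/second


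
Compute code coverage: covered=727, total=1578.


Coverage = covered / total * 100
Coverage = 727 / 1578 * 100
Coverage = 46.07%

46.07%


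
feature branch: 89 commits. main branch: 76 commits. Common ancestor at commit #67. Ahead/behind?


Common ancestor: commit #67
feature commits after divergence: 89 - 67 = 22
main commits after divergence: 76 - 67 = 9
feature is 22 commits ahead of main
main is 9 commits ahead of feature

feature ahead: 22, main ahead: 9


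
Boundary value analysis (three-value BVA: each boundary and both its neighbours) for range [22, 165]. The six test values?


Range: [22, 165]
Boundaries: just below min, min, min+1, max-1, max, just above max
Values: [21, 22, 23, 164, 165, 166]

[21, 22, 23, 164, 165, 166]


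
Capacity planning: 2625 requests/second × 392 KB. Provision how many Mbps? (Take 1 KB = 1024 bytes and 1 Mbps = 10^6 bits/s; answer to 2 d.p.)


Formula: Mbps = payload_bytes * RPS * 8 / 1e6
Payload per request = 392 KB = 392 * 1024 = 401408 bytes
Total bytes/sec = 401408 * 2625 = 1053696000
Total bits/sec = 1053696000 * 8 = 8429568000
Mbps = 8429568000 / 1e6 = 8429.57

8429.57 Mbps


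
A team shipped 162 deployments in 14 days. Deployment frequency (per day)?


Formula: deployments per day = releases / days
= 162 / 14
= 11.571 deploys/day
(equivalently, 81.0 deploys/week)

11.571 deploys/day


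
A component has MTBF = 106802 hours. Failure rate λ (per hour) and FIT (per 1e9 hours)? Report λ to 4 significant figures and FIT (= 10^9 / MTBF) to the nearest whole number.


Formula: λ = 1 / MTBF; FIT = λ × 1e9 = 1e9 / MTBF
λ = 1 / 106802 ≈ 9.363e-06 failures/hour
FIT = 1e9 / 106802 ≈ 9363 failures per 1e9 hours (nearest whole number)

λ = 9.363e-06 /h, FIT = 9363


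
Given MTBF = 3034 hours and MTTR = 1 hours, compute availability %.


Availability = MTBF / (MTBF + MTTR)
Availability = 3034 / (3034 + 1)
Availability = 3034 / 3035
Availability = 99.9671%

99.9671%


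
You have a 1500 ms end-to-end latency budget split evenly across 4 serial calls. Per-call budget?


Formula: per_stage = total_budget / stages
per_stage = 1500 / 4
per_stage = 375.0 ms

375.0 ms


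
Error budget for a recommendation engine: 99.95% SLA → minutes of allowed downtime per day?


Formula: allowed downtime = period * (100 - SLA) / 100
Period (day) = 1440 minutes
Unavailability fraction = (100 - 99.95) / 100
Allowed downtime = 1440 * (100 - 99.95) / 100
Allowed downtime = 0.72 minutes

0.72 minutes


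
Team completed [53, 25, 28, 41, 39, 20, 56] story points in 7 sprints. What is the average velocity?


Formula: Avg velocity = Total points / Number of sprints
Points: [53, 25, 28, 41, 39, 20, 56]
Sum = 53 + 25 + 28 + 41 + 39 + 20 + 56 = 262
Avg velocity = 262 / 7 = 37.43 points/sprint

37.43 points/sprint


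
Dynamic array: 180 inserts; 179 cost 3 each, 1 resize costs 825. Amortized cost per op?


Formula: Amortized cost = Total cost / Operations
Total cost = (179 * 3) + (1 * 825)
Total cost = 537 + 825 = 1362
Amortized = 1362 / 180 = 7.5667

7.5667


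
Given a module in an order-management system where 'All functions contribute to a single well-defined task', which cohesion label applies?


Reasoning: Best: single purpose
Type: Functional cohesion

Functional cohesion


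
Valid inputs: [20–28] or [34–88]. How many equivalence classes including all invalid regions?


Valid ranges: [20,28] and [34,88]
Class 1: x < 20 — invalid
Class 2: 20 ≤ x ≤ 28 — valid
Class 3: 28 < x < 34 — invalid (gap between ranges)
Class 4: 34 ≤ x ≤ 88 — valid
Class 5: x > 88 — invalid
Total equivalence classes: 5

5 equivalence classes


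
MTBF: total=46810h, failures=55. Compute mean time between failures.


Formula: MTBF = Total operating time / Number of failures
MTBF = 46810 / 55
MTBF = 851.09 hours

851.09 hours


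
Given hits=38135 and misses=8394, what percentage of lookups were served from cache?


Formula: hit rate = hits / (hits + misses) * 100
hit rate = 38135 / (38135 + 8394) * 100
hit rate = 38135 / 46529 * 100
hit rate = 81.96%

81.96%


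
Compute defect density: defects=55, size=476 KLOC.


Defect density = defects / KLOC
Defect density = 55 / 476
Defect density = 0.116 defects/KLOC

0.116 defects/KLOC


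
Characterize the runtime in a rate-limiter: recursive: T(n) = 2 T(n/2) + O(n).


Reasoning: master theorem case 2 (merge-sort recurrence)
Complexity: O(n log n)

O(n log n)


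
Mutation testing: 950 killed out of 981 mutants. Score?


Mutation score = killed / total * 100
Mutation score = 950 / 981 * 100
Mutation score = 96.84%

96.84%


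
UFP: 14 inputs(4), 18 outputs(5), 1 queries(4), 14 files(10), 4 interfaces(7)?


UFP = EI*4 + EO*5 + EQ*4 + ILF*10 + EIF*7
UFP = 14*4 + 18*5 + 1*4 + 14*10 + 4*7
UFP = 56 + 90 + 4 + 140 + 28
UFP = 318

318


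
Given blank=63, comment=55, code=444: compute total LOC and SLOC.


Total LOC = blank + comment + code
Total LOC = 63 + 55 + 444 = 562
SLOC (source only) = code = 444

Total LOC: 562, SLOC: 444


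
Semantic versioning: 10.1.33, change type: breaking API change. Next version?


Current: 10.1.33
Change category: 'breaking API change' → major bump
SemVer rule: major bump → increment MAJOR, reset MINOR and PATCH to 0
New: 11.0.0

11.0.0


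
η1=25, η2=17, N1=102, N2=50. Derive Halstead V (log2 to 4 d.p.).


Formula: V = N * log2(η), where N = N1 + N2 and η = η1 + η2
η = 25 + 17 = 42
N = 102 + 50 = 152
log2(42) ≈ 5.3923
V = 152 * 5.3923 = 819.63

819.63


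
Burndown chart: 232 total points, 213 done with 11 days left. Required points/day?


Formula: Required rate = Remaining points / Days left
Remaining = 232 - 213 = 19 points
Required rate = 19 / 11 = 1.73 points/day

1.73 points/day


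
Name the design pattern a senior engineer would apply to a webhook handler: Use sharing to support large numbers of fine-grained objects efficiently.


This matches the Flyweight pattern

Flyweight


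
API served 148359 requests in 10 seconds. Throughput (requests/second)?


Formula: throughput = requests / seconds
throughput = 148359 / 10
throughput = 14835.9 requests/second

14835.9 requests/second


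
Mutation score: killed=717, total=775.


Mutation score = killed / total * 100
Mutation score = 717 / 775 * 100
Mutation score = 92.52%

92.52%


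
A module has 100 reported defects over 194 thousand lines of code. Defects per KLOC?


Defect density = defects / KLOC
Defect density = 100 / 194
Defect density = 0.515 defects/KLOC

0.515 defects/KLOC


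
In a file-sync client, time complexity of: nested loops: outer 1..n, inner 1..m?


Reasoning: product of independent bounds
Complexity: O(n*m)

O(n*m)


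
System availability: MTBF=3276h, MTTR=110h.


Availability = MTBF / (MTBF + MTTR)
Availability = 3276 / (3276 + 110)
Availability = 3276 / 3386
Availability = 96.7513%

96.7513%


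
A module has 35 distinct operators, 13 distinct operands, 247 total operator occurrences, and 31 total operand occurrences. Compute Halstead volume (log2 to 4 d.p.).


Formula: V = N * log2(η), where N = N1 + N2 and η = η1 + η2
η = 35 + 13 = 48
N = 247 + 31 = 278
log2(48) ≈ 5.5850
V = 278 * 5.5850 = 1552.63

1552.63


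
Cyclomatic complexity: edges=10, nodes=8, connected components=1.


Formula: V(G) = E - N + 2P
V(G) = 10 - 8 + 2*1
V(G) = 2 + 2
V(G) = 4

4


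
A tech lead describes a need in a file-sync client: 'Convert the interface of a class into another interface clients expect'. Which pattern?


This matches the Adapter pattern

Adapter


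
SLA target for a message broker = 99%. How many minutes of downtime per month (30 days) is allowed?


Formula: allowed downtime = period * (100 - SLA) / 100
Period (month (30 days)) = 43200 minutes
Unavailability fraction = (100 - 99.0) / 100
Allowed downtime = 43200 * (100 - 99.0) / 100
Allowed downtime = 432.0 minutes

432.0 minutes


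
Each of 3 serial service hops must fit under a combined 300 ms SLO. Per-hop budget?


Formula: per_stage = total_budget / stages
per_stage = 300 / 3
per_stage = 100.0 ms

100.0 ms


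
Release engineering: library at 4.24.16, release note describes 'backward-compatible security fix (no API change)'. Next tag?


Current: 4.24.16
Change category: 'backward-compatible security fix (no API change)' → patch bump
SemVer rule: patch bump → increment PATCH (MAJOR and MINOR unchanged)
New: 4.24.17

4.24.17


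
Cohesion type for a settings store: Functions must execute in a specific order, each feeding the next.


Reasoning: Output of one is input to next
Type: Sequential cohesion

Sequential cohesion


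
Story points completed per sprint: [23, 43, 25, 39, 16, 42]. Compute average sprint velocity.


Formula: Avg velocity = Total points / Number of sprints
Points: [23, 43, 25, 39, 16, 42]
Sum = 23 + 43 + 25 + 39 + 16 + 42 = 188
Avg velocity = 188 / 6 = 31.33 points/sprint

31.33 points/sprint


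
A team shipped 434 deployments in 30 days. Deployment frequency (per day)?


Formula: deployments per day = releases / days
= 434 / 30
= 14.467 deploys/day
(equivalently, 101.27 deploys/week)

14.467 deploys/day


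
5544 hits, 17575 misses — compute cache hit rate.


Formula: hit rate = hits / (hits + misses) * 100
hit rate = 5544 / (5544 + 17575) * 100
hit rate = 5544 / 23119 * 100
hit rate = 23.98%

23.98%


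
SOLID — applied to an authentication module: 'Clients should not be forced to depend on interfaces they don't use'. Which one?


This describes the Interface Segregation Principle (ISP)

Interface Segregation Principle (ISP)


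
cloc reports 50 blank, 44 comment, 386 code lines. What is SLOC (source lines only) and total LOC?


Total LOC = blank + comment + code
Total LOC = 50 + 44 + 386 = 480
SLOC (source only) = code = 386

Total LOC: 480, SLOC: 386


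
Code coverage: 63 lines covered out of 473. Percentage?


Coverage = covered / total * 100
Coverage = 63 / 473 * 100
Coverage = 13.32%

13.32%


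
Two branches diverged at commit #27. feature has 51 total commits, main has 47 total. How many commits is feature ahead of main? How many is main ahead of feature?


Common ancestor: commit #27
feature commits after divergence: 51 - 27 = 24
main commits after divergence: 47 - 27 = 20
feature is 24 commits ahead of main
main is 20 commits ahead of feature

feature ahead: 24, main ahead: 20


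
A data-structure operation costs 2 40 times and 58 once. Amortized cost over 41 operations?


Formula: Amortized cost = Total cost / Operations
Total cost = (40 * 2) + (1 * 58)
Total cost = 80 + 58 = 138
Amortized = 138 / 41 = 3.3659

3.3659


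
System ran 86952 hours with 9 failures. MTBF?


Formula: MTBF = Total operating time / Number of failures
MTBF = 86952 / 9
MTBF = 9661.33 hours

9661.33 hours


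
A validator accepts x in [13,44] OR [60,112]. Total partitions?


Valid ranges: [13,44] and [60,112]
Class 1: x < 13 — invalid
Class 2: 13 ≤ x ≤ 44 — valid
Class 3: 44 < x < 60 — invalid (gap between ranges)
Class 4: 60 ≤ x ≤ 112 — valid
Class 5: x > 112 — invalid
Total equivalence classes: 5

5 equivalence classes


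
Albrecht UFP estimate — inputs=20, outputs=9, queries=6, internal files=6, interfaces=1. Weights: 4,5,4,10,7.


UFP = EI*4 + EO*5 + EQ*4 + ILF*10 + EIF*7
UFP = 20*4 + 9*5 + 6*4 + 6*10 + 1*7
UFP = 80 + 45 + 24 + 60 + 7
UFP = 216

216


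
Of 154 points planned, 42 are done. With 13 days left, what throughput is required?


Formula: Required rate = Remaining points / Days left
Remaining = 154 - 42 = 112 points
Required rate = 112 / 13 = 8.62 points/day

8.62 points/day


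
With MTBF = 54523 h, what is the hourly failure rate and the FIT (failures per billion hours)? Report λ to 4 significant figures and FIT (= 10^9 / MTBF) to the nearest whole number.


Formula: λ = 1 / MTBF; FIT = λ × 1e9 = 1e9 / MTBF
λ = 1 / 54523 ≈ 1.834e-05 failures/hour
FIT = 1e9 / 54523 ≈ 18341 failures per 1e9 hours (nearest whole number)

λ = 1.834e-05 /h, FIT = 18341


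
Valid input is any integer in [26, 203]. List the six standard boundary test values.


Range: [26, 203]
Boundaries: just below min, min, min+1, max-1, max, just above max
Values: [25, 26, 27, 202, 203, 204]

[25, 26, 27, 202, 203, 204]


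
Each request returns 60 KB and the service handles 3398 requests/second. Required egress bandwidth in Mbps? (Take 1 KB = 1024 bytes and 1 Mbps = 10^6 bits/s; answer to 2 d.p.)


Formula: Mbps = payload_bytes * RPS * 8 / 1e6
Payload per request = 60 KB = 60 * 1024 = 61440 bytes
Total bytes/sec = 61440 * 3398 = 208773120
Total bits/sec = 208773120 * 8 = 1670184960
Mbps = 1670184960 / 1e6 = 1670.18

1670.18 Mbps


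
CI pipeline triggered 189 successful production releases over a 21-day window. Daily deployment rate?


Formula: deployments per day = releases / days
= 189 / 21
= 9.0 deploys/day
(equivalently, 63.0 deploys/week)

9.0 deploys/day


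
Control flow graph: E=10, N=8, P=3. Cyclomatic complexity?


Formula: V(G) = E - N + 2P
V(G) = 10 - 8 + 2*3
V(G) = 2 + 6
V(G) = 8

8


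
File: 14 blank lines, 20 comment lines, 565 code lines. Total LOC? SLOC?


Total LOC = blank + comment + code
Total LOC = 14 + 20 + 565 = 599
SLOC (source only) = code = 565

Total LOC: 599, SLOC: 565


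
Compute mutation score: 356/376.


Mutation score = killed / total * 100
Mutation score = 356 / 376 * 100
Mutation score = 94.68%

94.68%


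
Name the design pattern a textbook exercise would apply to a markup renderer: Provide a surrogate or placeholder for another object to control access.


This matches the Proxy pattern

Proxy


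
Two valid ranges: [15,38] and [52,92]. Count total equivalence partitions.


Valid ranges: [15,38] and [52,92]
Class 1: x < 15 — invalid
Class 2: 15 ≤ x ≤ 38 — valid
Class 3: 38 < x < 52 — invalid (gap between ranges)
Class 4: 52 ≤ x ≤ 92 — valid
Class 5: x > 92 — invalid
Total equivalence classes: 5

5 equivalence classes


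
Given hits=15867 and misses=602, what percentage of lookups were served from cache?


Formula: hit rate = hits / (hits + misses) * 100
hit rate = 15867 / (15867 + 602) * 100
hit rate = 15867 / 16469 * 100
hit rate = 96.34%

96.34%


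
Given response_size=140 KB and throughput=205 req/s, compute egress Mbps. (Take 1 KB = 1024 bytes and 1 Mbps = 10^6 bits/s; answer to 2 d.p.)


Formula: Mbps = payload_bytes * RPS * 8 / 1e6
Payload per request = 140 KB = 140 * 1024 = 143360 bytes
Total bytes/sec = 143360 * 205 = 29388800
Total bits/sec = 29388800 * 8 = 235110400
Mbps = 235110400 / 1e6 = 235.11

235.11 Mbps


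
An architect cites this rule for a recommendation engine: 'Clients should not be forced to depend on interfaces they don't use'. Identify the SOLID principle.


This describes the Interface Segregation Principle (ISP)

Interface Segregation Principle (ISP)


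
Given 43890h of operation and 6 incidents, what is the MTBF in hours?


Formula: MTBF = Total operating time / Number of failures
MTBF = 43890 / 6
MTBF = 7315.0 hours

7315.0 hours


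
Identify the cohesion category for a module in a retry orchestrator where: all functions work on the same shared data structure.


Reasoning: Functions share data
Type: Communicational cohesion

Communicational cohesion


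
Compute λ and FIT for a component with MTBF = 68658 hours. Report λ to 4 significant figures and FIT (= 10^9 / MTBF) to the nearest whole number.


Formula: λ = 1 / MTBF; FIT = λ × 1e9 = 1e9 / MTBF
λ = 1 / 68658 ≈ 1.456e-05 failures/hour
FIT = 1e9 / 68658 ≈ 14565 failures per 1e9 hours (nearest whole number)

λ = 1.456e-05 /h, FIT = 14565


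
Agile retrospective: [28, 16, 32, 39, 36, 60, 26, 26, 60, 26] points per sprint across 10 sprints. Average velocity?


Formula: Avg velocity = Total points / Number of sprints
Points: [28, 16, 32, 39, 36, 60, 26, 26, 60, 26]
Sum = 28 + 16 + 32 + 39 + 36 + 60 + 26 + 26 + 60 + 26 = 349
Avg velocity = 349 / 10 = 34.9 points/sprint

34.9 points/sprint


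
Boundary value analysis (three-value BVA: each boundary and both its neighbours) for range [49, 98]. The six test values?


Range: [49, 98]
Boundaries: just below min, min, min+1, max-1, max, just above max
Values: [48, 49, 50, 97, 98, 99]

[48, 49, 50, 97, 98, 99]


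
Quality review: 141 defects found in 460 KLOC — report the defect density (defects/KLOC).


Defect density = defects / KLOC
Defect density = 141 / 460
Defect density = 0.307 defects/KLOC

0.307 defects/KLOC


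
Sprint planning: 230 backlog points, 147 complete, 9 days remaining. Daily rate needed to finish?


Formula: Required rate = Remaining points / Days left
Remaining = 230 - 147 = 83 points
Required rate = 83 / 9 = 9.22 points/day

9.22 points/day


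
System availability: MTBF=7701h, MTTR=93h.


Availability = MTBF / (MTBF + MTTR)
Availability = 7701 / (7701 + 93)
Availability = 7701 / 7794
Availability = 98.8068%

98.8068%


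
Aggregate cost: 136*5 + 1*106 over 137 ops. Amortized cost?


Formula: Amortized cost = Total cost / Operations
Total cost = (136 * 5) + (1 * 106)
Total cost = 680 + 106 = 786
Amortized = 786 / 137 = 5.7372

5.7372


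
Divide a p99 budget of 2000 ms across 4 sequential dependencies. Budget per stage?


Formula: per_stage = total_budget / stages
per_stage = 2000 / 4
per_stage = 500.0 ms

500.0 ms


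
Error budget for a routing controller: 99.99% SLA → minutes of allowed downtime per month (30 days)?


Formula: allowed downtime = period * (100 - SLA) / 100
Period (month (30 days)) = 43200 minutes
Unavailability fraction = (100 - 99.99) / 100
Allowed downtime = 43200 * (100 - 99.99) / 100
Allowed downtime = 4.32 minutes

4.32 minutes


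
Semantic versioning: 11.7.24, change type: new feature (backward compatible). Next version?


Current: 11.7.24
Change category: 'new feature (backward compatible)' → minor bump
SemVer rule: minor bump → increment MINOR, reset PATCH to 0 (MAJOR unchanged)
New: 11.8.0

11.8.0


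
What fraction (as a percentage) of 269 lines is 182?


Coverage = covered / total * 100
Coverage = 182 / 269 * 100
Coverage = 67.66%

67.66%


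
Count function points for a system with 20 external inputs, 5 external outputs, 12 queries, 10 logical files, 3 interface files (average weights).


UFP = EI*4 + EO*5 + EQ*4 + ILF*10 + EIF*7
UFP = 20*4 + 5*5 + 12*4 + 10*10 + 3*7
UFP = 80 + 25 + 48 + 100 + 21
UFP = 274

274
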